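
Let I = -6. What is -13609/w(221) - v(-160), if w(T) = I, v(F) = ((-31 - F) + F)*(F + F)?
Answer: -45911/6 ≈ -7651.8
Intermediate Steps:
v(F) = -62*F
w(T) = -6
-13609/w(221) - v(-160) = -13609/(-6) - (-62)*(-160) = -13609*(-1/6) - 1*9920 = 13609/6 - 9920 = -45911/6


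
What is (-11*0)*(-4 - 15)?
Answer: 0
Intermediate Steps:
(-11*0)*(-4 - 15) = 0*(-19) = 0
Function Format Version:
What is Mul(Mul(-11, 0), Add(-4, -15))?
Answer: 0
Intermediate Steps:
Mul(Mul(-11, 0), Add(-4, -15)) = Mul(0, -19) = 0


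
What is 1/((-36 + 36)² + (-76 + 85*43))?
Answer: 1/3579 ≈ 0.00027941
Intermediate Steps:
1/((-36 + 36)² + (-76 + 85*43)) = 1/(0² + (-76 + 3655)) = 1/(0 + 3579) = 1/3579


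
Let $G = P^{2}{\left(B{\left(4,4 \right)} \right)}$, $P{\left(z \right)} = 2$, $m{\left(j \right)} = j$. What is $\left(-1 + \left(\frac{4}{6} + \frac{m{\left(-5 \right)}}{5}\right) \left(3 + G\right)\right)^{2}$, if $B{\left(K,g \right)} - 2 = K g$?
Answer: $\frac{100}{9} \approx 11.111$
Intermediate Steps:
$B{\left(K,g \right)} = 2 + K g$
$G = 4$ ($G = 2^{2} = 4$)
$\left(-1 + \left(\frac{4}{6} + \frac{m{\left(-5 \right)}}{5}\right) \left(3 + G\right)\right)^{2} = \left(-1 + \left(\frac{4}{6} - \frac{5}{5}\right) \left(3 + 4\right)\right)^{2} = \left(-1 + \left(4 \cdot \frac{1}{6} - 1\right) 7\right)^{2} = \left(-1 + \left(\frac{2}{3} - 1\right) 7\right)^{2} = \left(-1 - \frac{7}{3}\right)^{2} = \left(- \frac{10}{3}\right)^{2} = \frac{100}{9}$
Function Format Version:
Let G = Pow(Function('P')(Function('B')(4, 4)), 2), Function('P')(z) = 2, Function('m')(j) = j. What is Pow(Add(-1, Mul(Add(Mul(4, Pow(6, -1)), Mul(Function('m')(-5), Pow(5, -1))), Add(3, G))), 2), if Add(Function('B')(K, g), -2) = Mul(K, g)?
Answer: Rational(100, 9) ≈ 11.111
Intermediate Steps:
Function('B')(K, g) = Add(2, Mul(K, g))
G = 4 (G = Pow(2, 2) = 4)
Pow(Add(-1, Mul(Add(Mul(4, Pow(6, -1)), Mul(Function('m')(-5), Pow(5, -1))), Add(3, G))), 2) = Pow(Add(-1, Mul(Add(Mul(4, Pow(6, -1)), Mul(-5, Pow(5, -1))), Add(3, 4))), 2) = Pow(Add(-1, Mul(Add(Mul(4, Rational(1, 6)), Mul(-5, Rational(1, 5))), 7)), 2) = Pow(Add(-1, Mul(Add(Rational(2, 3), -1), 7)), 2) = Pow(Add(-1, Mul(Rational(-1, 3), 7)), 2) = Pow(Add(-1, Rational(-7, 3)), 2) = Pow(Rational(-10, 3), 2) = Rational(100, 9)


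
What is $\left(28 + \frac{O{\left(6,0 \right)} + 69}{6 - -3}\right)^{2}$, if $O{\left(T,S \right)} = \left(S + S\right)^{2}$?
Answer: $\frac{11449}{9} \approx 1272.1$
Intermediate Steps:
$O{\left(T,S \right)} = 4 S^{2}$ ($O{\left(T,S \right)} = \left(2 S\right)^{2} = 4 S^{2}$)
$\left(28 + \frac{O{\left(6,0 \right)} + 69}{6 - -3}\right)^{2} = \left(28 + \frac{4 \cdot 0^{2} + 69}{6 - -3}\right)^{2} = \left(28 + \frac{4 \cdot 0 + 69}{6 + \left(-36 + 39\right)}\right)^{2} = \left(28 + \frac{0 + 69}{6 + 3}\right)^{2} = \left(28 + \frac{69}{9}\right)^{2} = \left(28 + 69 \cdot \frac{1}{9}\right)^{2} = \left(28 + \frac{23}{3}\right)^{2} = \left(\frac{107}{3}\right)^{2} = \frac{11449}{9}$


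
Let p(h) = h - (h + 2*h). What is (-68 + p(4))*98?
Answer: -7448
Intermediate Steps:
p(h) = -2*h (p(h) = h - 3*h = -2*h)
(-68 + p(4))*98 = (-68 - 2*4)*98 = (-68 - 8)*98 = -76*98 = -7448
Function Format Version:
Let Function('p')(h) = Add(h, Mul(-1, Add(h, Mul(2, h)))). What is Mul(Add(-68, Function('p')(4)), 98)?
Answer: -7448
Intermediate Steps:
Function('p')(h) = Mul(-2, h) (Function('p')(h) = Add(h, Mul(-1, Mul(3, h))) = Add(h, Mul(-3, h)) = Mul(-2, h))
Mul(Add(-68, Function('p')(4)), 98) = Mul(Add(-68, Mul(-2, 4)), 98) = Mul(Add(-68, -8), 98) = Mul(-76, 98) = -7448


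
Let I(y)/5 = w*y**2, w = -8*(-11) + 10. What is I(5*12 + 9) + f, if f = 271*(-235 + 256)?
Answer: 2338581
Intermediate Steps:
f = 5691 (f = 271*21 = 5691)
w = 98 (w = 88 + 10 = 98)
I(y) = 490*y**2 (I(y) = 5*(98*y**2) = 490*y**2)
I(5*12 + 9) + f = 490*(5*12 + 9)**2 + 5691 = 490*(60 + 9)**2 + 5691 = 490*69**2 + 5691 = 490*4761 + 5691 = 2332890 + 5691 = 2338581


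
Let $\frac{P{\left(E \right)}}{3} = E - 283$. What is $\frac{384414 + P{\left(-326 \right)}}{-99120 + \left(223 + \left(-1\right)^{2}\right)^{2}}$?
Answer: $- \frac{382587}{48944} \approx -7.8168$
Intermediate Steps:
$P{\left(E \right)} = -849 + 3 E$ ($P{\left(E \right)} = 3 \left(E - 283\right) = 3 \left(-283 + E\right) = -849 + 3 E$)
$\frac{384414 + P{\left(-326 \right)}}{-99120 + \left(223 + \left(-1\right)^{2}\right)^{2}} = \frac{384414 + \left(-849 + 3 \left(-326\right)\right)}{-99120 + \left(223 + \left(-1\right)^{2}\right)^{2}} = \frac{384414 - 1827}{-99120 + \left(223 + 1\right)^{2}} = \frac{384414 - 1827}{-99120 + 224^{2}} = \frac{382587}{-99120 + 50176} = \frac{382587}{-48944} = 382587 \left(- \frac{1}{48944}\right) = - \frac{382587}{48944}$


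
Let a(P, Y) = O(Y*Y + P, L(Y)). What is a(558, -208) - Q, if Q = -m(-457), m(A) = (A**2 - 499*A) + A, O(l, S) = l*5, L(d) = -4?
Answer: 655545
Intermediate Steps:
O(l, S) = 5*l
a(P, Y) = 5*P + 5*Y**2 (a(P, Y) = 5*(Y*Y + P) = 5*(Y**2 + P) = 5*(P + Y**2) = 5*P + 5*Y**2)
m(A) = A**2 - 498*A
Q = -436435 (Q = -(-457)*(-498 - 457) = -(-457)*(-955) = -1*436435 = -436435)
a(558, -208) - Q = (5*558 + 5*(-208)**2) - 1*(-436435) = (2790 + 5*43264) + 436435 = (2790 + 216320) + 436435 = 219110 + 436435 = 655545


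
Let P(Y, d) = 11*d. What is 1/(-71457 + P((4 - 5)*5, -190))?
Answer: -1/73547 ≈ -1.3597e-5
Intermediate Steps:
1/(-71457 + P((4 - 5)*5, -190)) = 1/(-71457 + 11*(-190)) = 1/(-71457 - 2090) = 1/(-73547) = -1/73547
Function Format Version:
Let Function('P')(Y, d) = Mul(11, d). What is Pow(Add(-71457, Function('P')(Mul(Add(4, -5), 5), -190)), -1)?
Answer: Rational(-1, 73547) ≈ -1.3597e-5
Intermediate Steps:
Pow(Add(-71457, Function('P')(Mul(Add(4, -5), 5), -190)), -1) = Pow(Add(-71457, Mul(11, -190)), -1) = Pow(Add(-71457, -2090), -1) = Pow(-73547, -1) = Rational(-1, 73547)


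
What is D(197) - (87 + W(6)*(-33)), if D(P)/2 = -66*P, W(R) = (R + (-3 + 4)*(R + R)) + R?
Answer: -25299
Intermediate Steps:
W(R) = 4*R (W(R) = (R + 1*(2*R)) + R = (R + 2*R) + R = 3*R + R = 4*R)
D(P) = -132*P (D(P) = 2*(-66*P) = -132*P)
D(197) - (87 + W(6)*(-33)) = -132*197 - (87 + (4*6)*(-33)) = -26004 - (87 + 24*(-33)) = -26004 - (87 - 792) = -26004 - 1*(-705) = -26004 + 705 = -25299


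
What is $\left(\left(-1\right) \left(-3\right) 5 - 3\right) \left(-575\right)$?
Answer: $-6900$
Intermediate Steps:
$\left(\left(-1\right) \left(-3\right) 5 - 3\right) \left(-575\right) = \left(3 \cdot 5 - 3\right) \left(-575\right) = \left(15 - 3\right) \left(-575\right) = 12 \left(-575\right) = -6900$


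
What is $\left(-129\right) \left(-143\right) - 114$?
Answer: $18333$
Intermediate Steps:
$\left(-129\right) \left(-143\right) - 114 = 18447 - 114 = 18333$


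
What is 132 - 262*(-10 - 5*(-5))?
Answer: -3798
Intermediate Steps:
132 - 262*(-10 - 5*(-5)) = 132 - 262*(-10 + 25) = 132 - 262*15 = 132 - 3930 = -3798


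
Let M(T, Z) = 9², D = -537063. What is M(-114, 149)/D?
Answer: -27/179021 ≈ -0.00015082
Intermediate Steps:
M(T, Z) = 81
M(-114, 149)/D = 81/(-537063) = 81*(-1/537063) = -27/179021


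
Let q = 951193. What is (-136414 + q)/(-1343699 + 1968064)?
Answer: 116397/89195 ≈ 1.3050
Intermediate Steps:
(-136414 + q)/(-1343699 + 1968064) = (-136414 + 951193)/(-1343699 + 1968064) = 814779/624365 = 814779*(1/624365) = 116397/89195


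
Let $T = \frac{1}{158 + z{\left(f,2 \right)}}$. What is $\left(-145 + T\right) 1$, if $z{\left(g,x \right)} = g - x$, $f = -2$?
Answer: $- \frac{22329}{154} \approx -144.99$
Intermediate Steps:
$T = \frac{1}{154}$ ($T = \frac{1}{158 - 4} = \frac{1}{154} \approx 0.0064935$)
$\left(-145 + T\right) 1 = \left(-145 + \frac{1}{154}\right) 1 = \left(- \frac{22329}{154}\right) 1 = - \frac{22329}{154}$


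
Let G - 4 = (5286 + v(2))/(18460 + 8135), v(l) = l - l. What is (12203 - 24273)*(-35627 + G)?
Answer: 762331865062/1773 ≈ 4.2997e+8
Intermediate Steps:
v(l) = 0
G = 37222/8865 (G = 4 + (5286 + 0)/(18460 + 8135) = 4 + 5286/26595 = 4 + 5286*(1/26595) = 4 + 1762/8865 = 37222/8865 ≈ 4.1988)
(12203 - 24273)*(-35627 + G) = (12203 - 24273)*(-35627 + 37222/8865) = -12070*(-315796133/8865) = 762331865062/1773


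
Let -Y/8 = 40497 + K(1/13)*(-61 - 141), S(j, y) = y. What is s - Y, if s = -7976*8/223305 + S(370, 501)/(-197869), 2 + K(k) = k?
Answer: 187878925419887519/574406781585 ≈ 3.2708e+5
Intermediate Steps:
K(k) = -2 + k
s = -12737500957/44185137045 (s = -7976*8/223305 + 501/(-197869) = -63808*1/223305 + 501*(-1/197869) = -63808/223305 - 501/197869 = -12737500957/44185137045 ≈ -0.28828)
Y = -4252088/13 (Y = -8*(40497 + (-2 + 1/13)*(-61 - 141)) = -8*(40497 + (-2 + 1/13)*(-202)) = -8*(40497 - 25/13*(-202)) = -8*(40497 + 5050/13) = -8*531511/13 = -4252088/13 ≈ -3.2708e+5)
s - Y = -12737500957/44185137045 - 1*(-4252088/13) = -12737500957/44185137045 + 4252088/13 = 187878925419887519/574406781585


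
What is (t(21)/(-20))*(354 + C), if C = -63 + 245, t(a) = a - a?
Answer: 0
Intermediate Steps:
t(a) = 0
C = 182
(t(21)/(-20))*(354 + C) = (0/(-20))*(354 + 182) = (0*(-1/20))*536 = 0*536 = 0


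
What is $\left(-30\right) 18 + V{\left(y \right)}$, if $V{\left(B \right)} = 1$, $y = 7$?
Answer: $-539$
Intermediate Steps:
$\left(-30\right) 18 + V{\left(y \right)} = \left(-30\right) 18 + 1 = -540 + 1 = -539$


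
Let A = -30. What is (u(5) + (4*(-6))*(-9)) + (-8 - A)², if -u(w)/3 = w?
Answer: 685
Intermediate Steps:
u(w) = -3*w
(u(5) + (4*(-6))*(-9)) + (-8 - A)² = (-3*5 + (4*(-6))*(-9)) + (-8 - 1*(-30))² = (-15 - 24*(-9)) + (-8 + 30)² = (-15 + 216) + 22² = 201 + 484 = 685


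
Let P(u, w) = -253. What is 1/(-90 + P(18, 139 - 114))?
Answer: -1/343 ≈ -0.0029155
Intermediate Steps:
1/(-90 + P(18, 139 - 114)) = 1/(-90 - 253) = 1/(-343) = -1/343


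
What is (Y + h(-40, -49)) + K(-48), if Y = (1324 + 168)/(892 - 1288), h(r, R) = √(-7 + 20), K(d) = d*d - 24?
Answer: 225347/99 + √13 ≈ 2279.8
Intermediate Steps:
K(d) = -24 + d² (K(d) = d² - 24 = -24 + d²)
h(r, R) = √13
Y = -373/99 (Y = 1492/(-396) = 1492*(-1/396) = -373/99 ≈ -3.7677)
(Y + h(-40, -49)) + K(-48) = (-373/99 + √13) + (-24 + (-48)²) = (-373/99 + √13) + (-24 + 2304) = (-373/99 + √13) + 2280 = 225347/99 + √13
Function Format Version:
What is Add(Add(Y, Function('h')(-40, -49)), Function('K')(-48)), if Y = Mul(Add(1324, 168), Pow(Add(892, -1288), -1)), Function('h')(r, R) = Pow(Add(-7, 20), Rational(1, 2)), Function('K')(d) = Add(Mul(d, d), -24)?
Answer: Add(Rational(225347, 99), Pow(13, Rational(1, 2))) ≈ 2279.8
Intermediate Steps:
Function('K')(d) = Add(-24, Pow(d, 2)) (Function('K')(d) = Add(Pow(d, 2), -24) = Add(-24, Pow(d, 2)))
Function('h')(r, R) = Pow(13, Rational(1, 2))
Y = Rational(-373, 99) (Y = Mul(1492, Pow(-396, -1)) = Mul(1492, Rational(-1, 396)) = Rational(-373, 99) ≈ -3.7677)
Add(Add(Y, Function('h')(-40, -49)), Function('K')(-48)) = Add(Add(Rational(-373, 99), Pow(13, Rational(1, 2))), Add(-24, Pow(-48, 2))) = Add(Add(Rational(-373, 99), Pow(13, Rational(1, 2))), Add(-24, 2304)) = Add(Add(Rational(-373, 99), Pow(13, Rational(1, 2))), 2280) = Add(Rational(225347, 99), Pow(13, Rational(1, 2)))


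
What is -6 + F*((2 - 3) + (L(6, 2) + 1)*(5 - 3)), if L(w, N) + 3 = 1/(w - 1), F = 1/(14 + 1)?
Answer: -473/75 ≈ -6.3067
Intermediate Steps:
F = 1/15 ≈ 0.066667
L(w, N) = -3 + 1/(-1 + w) (L(w, N) = -3 + 1/(w - 1) = -3 + 1/(-1 + w))
-6 + F*((2 - 3) + (L(6, 2) + 1)*(5 - 3)) = -6 + ((2 - 3) + ((4 - 3*6)/(-1 + 6) + 1)*(5 - 3))/15 = -6 + (-1 + ((4 - 18)/5 + 1)*2)/15 = -6 + (-1 + ((⅕)*(-14) + 1)*2)/15 = -6 + (-1 + (-14/5 + 1)*2)/15 = -6 + (-1 - 9/5*2)/15 = -6 + (-1 - 18/5)/15 = -6 + (1/15)*(-23/5) = -6 - 23/75 = -473/75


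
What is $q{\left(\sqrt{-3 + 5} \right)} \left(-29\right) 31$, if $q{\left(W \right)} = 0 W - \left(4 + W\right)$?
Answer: $3596 + 899 \sqrt{2} \approx 4867.4$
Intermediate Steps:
$q{\left(W \right)} = -4 - W$ ($q{\left(W \right)} = 0 - \left(4 + W\right) = -4 - W$)
$q{\left(\sqrt{-3 + 5} \right)} \left(-29\right) 31 = \left(-4 - \sqrt{-3 + 5}\right) \left(-29\right) 31 = \left(-4 - \sqrt{2}\right) \left(-29\right) 31 = \left(116 + 29 \sqrt{2}\right) 31 = 3596 + 899 \sqrt{2}$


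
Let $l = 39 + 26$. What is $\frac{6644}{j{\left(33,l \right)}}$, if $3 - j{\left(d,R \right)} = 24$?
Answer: $- \frac{6644}{21} \approx -316.38$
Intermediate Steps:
$l = 65$
$j{\left(d,R \right)} = -21$ ($j{\left(d,R \right)} = 3 - 24 = -21$)
$\frac{6644}{j{\left(33,l \right)}} = \frac{6644}{-21} = 6644 \left(- \frac{1}{21}\right) = - \frac{6644}{21}$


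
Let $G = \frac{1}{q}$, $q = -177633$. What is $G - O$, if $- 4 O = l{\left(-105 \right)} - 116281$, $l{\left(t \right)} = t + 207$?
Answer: $- \frac{20637224311}{710532} \approx -29045.0$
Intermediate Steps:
$l{\left(t \right)} = 207 + t$
$G = - \frac{1}{177633}$ ($G = \frac{1}{-177633} = - \frac{1}{177633} \approx -5.6296 \cdot 10^{-6}$)
$O = \frac{116179}{4}$ ($O = - \frac{\left(207 - 105\right) - 116281}{4} = - \frac{102 - 116281}{4} = \left(- \frac{1}{4}\right) \left(-116179\right) = \frac{116179}{4} \approx 29045.0$)
$G - O = - \frac{1}{177633} - \frac{116179}{4} = - \frac{20637224311}{710532}$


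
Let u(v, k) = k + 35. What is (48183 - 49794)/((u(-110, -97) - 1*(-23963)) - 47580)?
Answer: 179/2631 ≈ 0.068035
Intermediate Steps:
u(v, k) = 35 + k
(48183 - 49794)/((u(-110, -97) - 1*(-23963)) - 47580) = (48183 - 49794)/(((35 - 97) - 1*(-23963)) - 47580) = -1611/((-62 + 23963) - 47580) = -1611/(23901 - 47580) = -1611/(-23679) = -1611*(-1/23679) = 179/2631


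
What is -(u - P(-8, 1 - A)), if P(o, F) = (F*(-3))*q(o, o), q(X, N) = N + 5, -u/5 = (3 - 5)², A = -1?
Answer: 38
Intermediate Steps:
u = -20 (u = -5*(3 - 5)² = -5*(-2)² = -5*4 = -20)
q(X, N) = 5 + N
P(o, F) = -3*F*(5 + o) (P(o, F) = (F*(-3))*(5 + o) = (-3*F)*(5 + o) = -3*F*(5 + o))
-(u - P(-8, 1 - A)) = -(-20 - (-3)*(1 - 1*(-1))*(5 - 8)) = -(-20 - (-3)*(1 + 1)*(-3)) = -(-20 - (-3)*2*(-3)) = -(-20 - 1*18) = -(-20 - 18) = -1*(-38) = 38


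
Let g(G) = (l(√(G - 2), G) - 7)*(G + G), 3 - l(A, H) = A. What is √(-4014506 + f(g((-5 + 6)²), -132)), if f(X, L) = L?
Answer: I*√4014638 ≈ 2003.7*I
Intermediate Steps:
l(A, H) = 3 - A
g(G) = 2*G*(-4 - √(-2 + G)) (g(G) = ((3 - √(G - 2)) - 7)*(G + G) = ((3 - √(-2 + G)) - 7)*(2*G) = (-4 - √(-2 + G))*(2*G) = 2*G*(-4 - √(-2 + G)))
√(-4014506 + f(g((-5 + 6)²), -132)) = √(-4014506 - 132) = √(-4014638) = I*√4014638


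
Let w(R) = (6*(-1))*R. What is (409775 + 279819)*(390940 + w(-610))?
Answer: 272113792400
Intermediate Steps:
w(R) = -6*R
(409775 + 279819)*(390940 + w(-610)) = (409775 + 279819)*(390940 - 6*(-610)) = 689594*(390940 + 3660) = 689594*394600 = 272113792400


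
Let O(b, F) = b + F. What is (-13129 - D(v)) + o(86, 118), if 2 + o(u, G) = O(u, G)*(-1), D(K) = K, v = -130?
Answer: -13205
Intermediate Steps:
O(b, F) = F + b
o(u, G) = -2 - G - u (o(u, G) = -2 + (G + u)*(-1) = -2 + (-G - u) = -2 - G - u)
(-13129 - D(v)) + o(86, 118) = (-13129 - 1*(-130)) + (-2 - 1*118 - 1*86) = (-13129 + 130) + (-2 - 118 - 86) = -12999 - 206 = -13205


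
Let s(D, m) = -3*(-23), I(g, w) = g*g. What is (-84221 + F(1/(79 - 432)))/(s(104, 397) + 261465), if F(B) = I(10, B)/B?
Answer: -119521/261534 ≈ -0.45700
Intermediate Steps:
I(g, w) = g²
s(D, m) = 69
F(B) = 100/B (F(B) = 10²/B = 100/B)
(-84221 + F(1/(79 - 432)))/(s(104, 397) + 261465) = (-84221 + 100/(1/(79 - 432)))/(69 + 261465) = (-84221 + 100/(1/(-353)))/261534 = (-84221 + 100/(-1/353))*(1/261534) = (-84221 + 100*(-353))*(1/261534) = (-84221 - 35300)*(1/261534) = -119521*1/261534 = -119521/261534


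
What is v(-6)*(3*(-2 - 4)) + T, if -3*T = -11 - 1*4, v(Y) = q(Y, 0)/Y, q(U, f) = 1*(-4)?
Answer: -7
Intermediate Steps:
q(U, f) = -4
v(Y) = -4/Y
T = 5 (T = -(-11 - 1*4)/3 = -(-11 - 4)/3 = -⅓*(-15) = 5)
v(-6)*(3*(-2 - 4)) + T = (-4/(-6))*(3*(-2 - 4)) + 5 = (-4*(-⅙))*(3*(-6)) + 5 = (⅔)*(-18) + 5 = -12 + 5 = -7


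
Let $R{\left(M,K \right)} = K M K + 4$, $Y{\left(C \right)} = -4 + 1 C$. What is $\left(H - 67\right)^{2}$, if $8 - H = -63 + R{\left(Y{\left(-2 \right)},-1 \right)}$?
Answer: $36$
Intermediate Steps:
$Y{\left(C \right)} = -4 + C$
$R{\left(M,K \right)} = 4 + M K^{2}$ ($R{\left(M,K \right)} = M K^{2} + 4 = 4 + M K^{2}$)
$H = 73$ ($H = 8 - \left(-63 + \left(4 + \left(-4 - 2\right) \left(-1\right)^{2}\right)\right) = 8 - \left(-63 + \left(4 - 6\right)\right) = 8 - \left(-63 - 2\right) = 8 - -65 = 8 + 65 = 73$)
$\left(H - 67\right)^{2} = \left(73 - 67\right)^{2} = 6^{2} = 36$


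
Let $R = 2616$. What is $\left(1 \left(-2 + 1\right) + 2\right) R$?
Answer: $2616$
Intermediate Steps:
$\left(1 \left(-2 + 1\right) + 2\right) R = \left(1 \left(-2 + 1\right) + 2\right) 2616 = \left(1 \left(-1\right) + 2\right) 2616 = \left(-1 + 2\right) 2616 = 1 \cdot 2616 = 2616$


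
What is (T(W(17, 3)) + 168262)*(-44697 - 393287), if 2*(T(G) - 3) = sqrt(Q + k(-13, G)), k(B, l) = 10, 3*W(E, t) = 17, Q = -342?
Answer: -73697377760 - 437984*I*sqrt(83) ≈ -7.3697e+10 - 3.9902e+6*I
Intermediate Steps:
W(E, t) = 17/3 (W(E, t) = (1/3)*17 = 17/3)
T(G) = 3 + I*sqrt(83) (T(G) = 3 + sqrt(-342 + 10)/2 = 3 + sqrt(-332)/2 = 3 + (2*I*sqrt(83))/2 = 3 + I*sqrt(83))
(T(W(17, 3)) + 168262)*(-44697 - 393287) = ((3 + I*sqrt(83)) + 168262)*(-44697 - 393287) = (168265 + I*sqrt(83))*(-437984) = -73697377760 - 437984*I*sqrt(83)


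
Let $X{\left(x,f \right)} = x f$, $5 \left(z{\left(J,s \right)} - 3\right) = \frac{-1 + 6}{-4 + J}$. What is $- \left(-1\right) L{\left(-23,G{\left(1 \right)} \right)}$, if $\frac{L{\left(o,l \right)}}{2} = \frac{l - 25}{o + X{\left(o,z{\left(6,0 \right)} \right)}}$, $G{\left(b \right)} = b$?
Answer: $\frac{32}{69} \approx 0.46377$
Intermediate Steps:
$z{\left(J,s \right)} = 3 + \frac{1}{-4 + J}$ ($z{\left(J,s \right)} = 3 + \frac{\left(-1 + 6\right) \frac{1}{-4 + J}}{5} = 3 + \frac{5 \frac{1}{-4 + J}}{5} = 3 + \frac{1}{-4 + J}$)
$X{\left(x,f \right)} = f x$
$L{\left(o,l \right)} = \frac{4 \left(-25 + l\right)}{9 o}$ ($L{\left(o,l \right)} = 2 \frac{l - 25}{o + \frac{-11 + 3 \cdot 6}{-4 + 6} o} = 2 \frac{-25 + l}{o + \frac{-11 + 18}{2} o} = 2 \frac{-25 + l}{o + \frac{1}{2} \cdot 7 o} = 2 \frac{-25 + l}{o + \frac{7 o}{2}} = 2 \frac{-25 + l}{\frac{9}{2} o} = 2 \left(-25 + l\right) \frac{2}{9 o} = 2 \frac{2 \left(-25 + l\right)}{9 o} = \frac{4 \left(-25 + l\right)}{9 o}$)
$- \left(-1\right) L{\left(-23,G{\left(1 \right)} \right)} = - \left(-1\right) \frac{4 \left(-25 + 1\right)}{9 \left(-23\right)} = - \left(-1\right) \frac{4}{9} \left(- \frac{1}{23}\right) \left(-24\right) = - \frac{\left(-1\right) 32}{69} = \left(-1\right) \left(- \frac{32}{69}\right) = \frac{32}{69}$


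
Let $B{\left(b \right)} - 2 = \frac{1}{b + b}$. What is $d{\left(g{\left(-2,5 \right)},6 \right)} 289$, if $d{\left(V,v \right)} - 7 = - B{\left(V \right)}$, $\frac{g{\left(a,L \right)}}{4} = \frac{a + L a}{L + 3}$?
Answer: $\frac{17629}{12} \approx 1469.1$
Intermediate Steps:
$g{\left(a,L \right)} = \frac{4 \left(a + L a\right)}{3 + L}$ ($g{\left(a,L \right)} = 4 \frac{a + L a}{L + 3} = 4 \frac{a + L a}{3 + L} = \frac{4 \left(a + L a\right)}{3 + L}$)
$B{\left(b \right)} = 2 + \frac{1}{2 b}$ ($B{\left(b \right)} = 2 + \frac{1}{b + b} = 2 + \frac{1}{2 b}$)
$d{\left(V,v \right)} = 5 - \frac{1}{2 V}$ ($d{\left(V,v \right)} = 7 - \left(2 + \frac{1}{2 V}\right) = 5 - \frac{1}{2 V}$)
$d{\left(g{\left(-2,5 \right)},6 \right)} 289 = \left(5 - \frac{1}{2 \cdot 4 \left(-2\right) \frac{1}{3 + 5} \left(1 + 5\right)}\right) 289 = \left(5 - \frac{1}{2 \cdot 4 \left(-2\right) \frac{1}{8} \cdot 6}\right) 289 = \left(5 - \frac{1}{2 \left(-6\right)}\right) 289 = \left(5 - - \frac{1}{12}\right) 289 = \left(5 + \frac{1}{12}\right) 289 = \frac{61}{12} \cdot 289 = \frac{17629}{12}$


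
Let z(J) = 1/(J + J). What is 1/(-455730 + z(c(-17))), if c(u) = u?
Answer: -34/15494821 ≈ -2.1943e-6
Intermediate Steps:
z(J) = 1/(2*J)
1/(-455730 + z(c(-17))) = 1/(-455730 + (1/2)/(-17)) = 1/(-455730 + (1/2)*(-1/17)) = 1/(-455730 - 1/34) = 1/(-15494821/34) = -34/15494821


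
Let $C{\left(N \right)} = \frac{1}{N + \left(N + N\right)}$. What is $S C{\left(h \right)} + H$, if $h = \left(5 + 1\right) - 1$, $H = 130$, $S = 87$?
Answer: $\frac{679}{5} \approx 135.8$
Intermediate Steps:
$h = 5$ ($h = 6 - 1 = 5$)
$C{\left(N \right)} = \frac{1}{3 N}$ ($C{\left(N \right)} = \frac{1}{N + 2 N} = \frac{1}{3 N}$)
$S C{\left(h \right)} + H = 87 \frac{1}{3 \cdot 5} + 130 = 87 \cdot \frac{1}{3} \cdot \frac{1}{5} + 130 = 87 \cdot \frac{1}{15} + 130 = \frac{29}{5} + 130 = \frac{679}{5}$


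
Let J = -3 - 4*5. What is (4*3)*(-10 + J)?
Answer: -396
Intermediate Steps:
J = -23 (J = -3 - 20 = -23)
(4*3)*(-10 + J) = (4*3)*(-10 - 23) = 12*(-33) = -396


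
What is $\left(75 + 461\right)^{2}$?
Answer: $287296$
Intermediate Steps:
$\left(75 + 461\right)^{2} = 536^{2} = 287296$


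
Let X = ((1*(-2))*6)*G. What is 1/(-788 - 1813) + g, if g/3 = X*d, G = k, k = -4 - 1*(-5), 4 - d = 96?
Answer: 8614511/2601 ≈ 3312.0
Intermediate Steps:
d = -92 (d = 4 - 1*96 = 4 - 96 = -92)
k = 1 (k = -4 + 5 = 1)
G = 1
X = -12 (X = ((1*(-2))*6)*1 = -2*6*1 = -12*1 = -12)
g = 3312 (g = 3*(-12*(-92)) = 3*1104 = 3312)
1/(-788 - 1813) + g = 1/(-788 - 1813) + 3312 = 1/(-2601) + 3312 = -1/2601 + 3312 = 8614511/2601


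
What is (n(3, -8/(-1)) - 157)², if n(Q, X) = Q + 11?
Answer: 20449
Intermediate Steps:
n(Q, X) = 11 + Q
(n(3, -8/(-1)) - 157)² = ((11 + 3) - 157)² = (14 - 157)² = (-143)² = 20449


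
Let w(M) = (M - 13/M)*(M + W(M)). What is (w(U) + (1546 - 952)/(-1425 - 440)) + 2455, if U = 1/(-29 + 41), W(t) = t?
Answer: 326125217/134280 ≈ 2428.7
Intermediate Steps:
U = 1/12 ≈ 0.083333
w(M) = 2*M*(M - 13/M) (w(M) = (M - 13/M)*(M + M) = (M - 13/M)*(2*M) = 2*M*(M - 13/M))
(w(U) + (1546 - 952)/(-1425 - 440)) + 2455 = ((-26 + 2*(1/12)²) + (1546 - 952)/(-1425 - 440)) + 2455 = ((-26 + 2*(1/144)) + 594/(-1865)) + 2455 = ((-26 + 1/72) + 594*(-1/1865)) + 2455 = (-1871/72 - 594/1865) + 2455 = -3532183/134280 + 2455 = 326125217/134280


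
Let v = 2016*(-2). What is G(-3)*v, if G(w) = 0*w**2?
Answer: 0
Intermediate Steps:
G(w) = 0
v = -4032
G(-3)*v = 0*(-4032) = 0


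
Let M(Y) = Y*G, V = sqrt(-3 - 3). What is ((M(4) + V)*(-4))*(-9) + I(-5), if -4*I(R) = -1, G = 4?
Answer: 2305/4 + 36*I*sqrt(6) ≈ 576.25 + 88.182*I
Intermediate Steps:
V = I*sqrt(6) (V = sqrt(-6) = I*sqrt(6) ≈ 2.4495*I)
I(R) = 1/4 (I(R) = -1/4*(-1) = 1/4)
M(Y) = 4*Y (M(Y) = Y*4 = 4*Y)
((M(4) + V)*(-4))*(-9) + I(-5) = ((4*4 + I*sqrt(6))*(-4))*(-9) + 1/4 = ((16 + I*sqrt(6))*(-4))*(-9) + 1/4 = (-64 - 4*I*sqrt(6))*(-9) + 1/4 = (576 + 36*I*sqrt(6)) + 1/4 = 2305/4 + 36*I*sqrt(6)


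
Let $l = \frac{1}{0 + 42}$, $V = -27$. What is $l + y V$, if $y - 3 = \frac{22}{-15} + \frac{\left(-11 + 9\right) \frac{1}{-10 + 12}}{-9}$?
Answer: $- \frac{9319}{210} \approx -44.376$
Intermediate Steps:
$y = \frac{74}{45}$ ($y = 3 + \left(\frac{22}{-15} + \frac{\left(-11 + 9\right) \frac{1}{-10 + 12}}{-9}\right) = 3 + \left(22 \left(- \frac{1}{15}\right) + - \frac{2}{2} \left(- \frac{1}{9}\right)\right) = 3 - \left(\frac{22}{15} - \left(-2\right) \frac{1}{2} \left(- \frac{1}{9}\right)\right) = 3 - \frac{61}{45} = \frac{74}{45} \approx 1.6444$)
$l = \frac{1}{42} \approx 0.02381$
$l + y V = \frac{1}{42} + \frac{74}{45} \left(-27\right) = \frac{1}{42} - \frac{222}{5} = - \frac{9319}{210}$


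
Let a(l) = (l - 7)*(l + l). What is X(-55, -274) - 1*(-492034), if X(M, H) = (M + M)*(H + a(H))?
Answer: -16416506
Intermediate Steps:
a(l) = 2*l*(-7 + l) (a(l) = (-7 + l)*(2*l) = 2*l*(-7 + l))
X(M, H) = 2*M*(H + 2*H*(-7 + H)) (X(M, H) = (M + M)*(H + 2*H*(-7 + H)) = (2*M)*(H + 2*H*(-7 + H)) = 2*M*(H + 2*H*(-7 + H)))
X(-55, -274) - 1*(-492034) = 2*(-274)*(-55)*(-13 + 2*(-274)) - 1*(-492034) = 2*(-274)*(-55)*(-13 - 548) + 492034 = 2*(-274)*(-55)*(-561) + 492034 = -16908540 + 492034 = -16416506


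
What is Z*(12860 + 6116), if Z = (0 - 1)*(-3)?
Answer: 56928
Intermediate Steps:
Z = 3 (Z = -1*(-3) = 3)
Z*(12860 + 6116) = 3*(12860 + 6116) = 3*18976 = 56928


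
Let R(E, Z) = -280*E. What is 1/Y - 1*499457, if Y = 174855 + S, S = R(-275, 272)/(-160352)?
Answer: -1750488899770671/3504783995 ≈ -4.9946e+5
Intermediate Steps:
R(E, Z) = -280*E
S = -9625/20044 (S = -280*(-275)/(-160352) = 77000*(-1/160352) = -9625/20044 ≈ -0.48019)
Y = 3504783995/20044 (Y = 174855 - 9625/20044 = 3504783995/20044 ≈ 1.7485e+5)
1/Y - 1*499457 = 1/(3504783995/20044) - 1*499457 = 20044/3504783995 - 499457 = -1750488899770671/3504783995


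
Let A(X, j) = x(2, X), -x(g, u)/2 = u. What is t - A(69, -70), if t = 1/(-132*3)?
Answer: 54647/396 ≈ 138.00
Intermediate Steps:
x(g, u) = -2*u
A(X, j) = -2*X
t = -1/396 (t = 1/(-396) = -1/396 ≈ -0.0025253)
t - A(69, -70) = -1/396 - (-2)*69 = -1/396 - 1*(-138) = -1/396 + 138 = 54647/396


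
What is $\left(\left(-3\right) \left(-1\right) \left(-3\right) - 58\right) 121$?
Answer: $-8107$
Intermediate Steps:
$\left(\left(-3\right) \left(-1\right) \left(-3\right) - 58\right) 121 = \left(3 \left(-3\right) - 58\right) 121 = \left(-9 - 58\right) 121 = \left(-67\right) 121 = -8107$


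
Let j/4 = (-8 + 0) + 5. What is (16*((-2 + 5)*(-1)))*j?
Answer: 576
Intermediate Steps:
j = -12 (j = 4*((-8 + 0) + 5) = 4*(-8 + 5) = 4*(-3) = -12)
(16*((-2 + 5)*(-1)))*j = (16*((-2 + 5)*(-1)))*(-12) = (16*(3*(-1)))*(-12) = (16*(-3))*(-12) = -48*(-12) = 576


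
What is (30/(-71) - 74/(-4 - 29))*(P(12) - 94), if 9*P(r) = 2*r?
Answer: -1168336/7029 ≈ -166.22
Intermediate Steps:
P(r) = 2*r/9 (P(r) = (2*r)/9 = 2*r/9)
(30/(-71) - 74/(-4 - 29))*(P(12) - 94) = (30/(-71) - 74/(-4 - 29))*((2/9)*12 - 94) = (30*(-1/71) - 74/(-33))*(8/3 - 94) = (-30/71 - 74*(-1/33))*(-274/3) = (-30/71 + 74/33)*(-274/3) = (4264/2343)*(-274/3) = -1168336/7029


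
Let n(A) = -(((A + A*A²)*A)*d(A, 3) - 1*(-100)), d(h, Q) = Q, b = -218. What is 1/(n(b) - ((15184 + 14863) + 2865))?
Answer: -1/6775767312 ≈ -1.4758e-10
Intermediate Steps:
n(A) = -100 - 3*A*(A + A³) (n(A) = -(((A + A*A²)*A)*3 - 1*(-100)) = -(((A + A³)*A)*3 + 100) = -((A*(A + A³))*3 + 100) = -(3*A*(A + A³) + 100) = -(100 + 3*A*(A + A³)) = -100 - 3*A*(A + A³))
1/(n(b) - ((15184 + 14863) + 2865)) = 1/((-100 - 3*(-218)² - 3*(-218)⁴) - ((15184 + 14863) + 2865)) = 1/((-100 - 3*47524 - 3*2258530576) - (30047 + 2865)) = 1/((-100 - 142572 - 6775591728) - 1*32912) = 1/(-6775734400 - 32912) = 1/(-6775767312) = -1/6775767312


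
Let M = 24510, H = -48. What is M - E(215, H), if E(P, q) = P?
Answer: 24295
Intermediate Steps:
M - E(215, H) = 24510 - 1*215 = 24510 - 215 = 24295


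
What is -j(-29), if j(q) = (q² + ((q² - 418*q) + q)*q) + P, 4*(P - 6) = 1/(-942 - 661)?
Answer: 2399620469/6412 ≈ 3.7424e+5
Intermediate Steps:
P = 38471/6412 (P = 6 + 1/(4*(-942 - 661)) = 6 + (¼)/(-1603) = 6 + (¼)*(-1/1603) = 6 - 1/6412 = 38471/6412 ≈ 5.9998)
j(q) = 38471/6412 + q² + q*(q² - 417*q) (j(q) = (q² + ((q² - 418*q) + q)*q) + 38471/6412 = (q² + (q² - 417*q)*q) + 38471/6412 = (q² + q*(q² - 417*q)) + 38471/6412 = 38471/6412 + q² + q*(q² - 417*q))
-j(-29) = -(38471/6412 + (-29)³ - 416*(-29)²) = -(38471/6412 - 24389 - 416*841) = -(38471/6412 - 24389 - 349856) = -1*(-2399620469/6412) = 2399620469/6412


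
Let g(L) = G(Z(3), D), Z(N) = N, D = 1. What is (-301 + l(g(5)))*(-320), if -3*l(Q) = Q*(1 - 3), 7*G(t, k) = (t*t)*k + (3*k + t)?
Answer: 671040/7 ≈ 95863.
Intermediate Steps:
G(t, k) = t/7 + 3*k/7 + k*t**2/7 (G(t, k) = ((t*t)*k + (3*k + t))/7 = (t**2*k + (t + 3*k))/7 = (k*t**2 + (t + 3*k))/7 = (t + 3*k + k*t**2)/7 = t/7 + 3*k/7 + k*t**2/7)
g(L) = 15/7 (g(L) = (1/7)*3 + (3/7)*1 + (1/7)*1*3**2 = 3/7 + 3/7 + (1/7)*1*9 = 3/7 + 3/7 + 9/7 = 15/7)
l(Q) = 2*Q/3 (l(Q) = -Q*(1 - 3)/3 = -Q*(-2)/3 = -(-2)*Q/3 = 2*Q/3)
(-301 + l(g(5)))*(-320) = (-301 + (2/3)*(15/7))*(-320) = (-301 + 10/7)*(-320) = -2097/7*(-320) = 671040/7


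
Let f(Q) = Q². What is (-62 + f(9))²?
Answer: 361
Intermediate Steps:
(-62 + f(9))² = (-62 + 9²)² = (-62 + 81)² = 19² = 361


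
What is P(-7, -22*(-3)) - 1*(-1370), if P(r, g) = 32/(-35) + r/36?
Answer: 1724803/1260 ≈ 1368.9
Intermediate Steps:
P(r, g) = -32/35 + r/36 (P(r, g) = 32*(-1/35) + r*(1/36) = -32/35 + r/36)
P(-7, -22*(-3)) - 1*(-1370) = (-32/35 + (1/36)*(-7)) - 1*(-1370) = (-32/35 - 7/36) + 1370 = -1397/1260 + 1370 = 1724803/1260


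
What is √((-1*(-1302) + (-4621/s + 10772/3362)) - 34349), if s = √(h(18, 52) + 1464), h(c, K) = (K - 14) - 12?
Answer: √(-123319053282100 - 11574172490*√1490)/61090 ≈ 182.11*I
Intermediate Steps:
h(c, K) = -26 + K (h(c, K) = (-14 + K) - 12 = -26 + K)
s = √1490 (s = √((-26 + 52) + 1464) = √(26 + 1464) = √1490 ≈ 38.601)
√((-1*(-1302) + (-4621/s + 10772/3362)) - 34349) = √((-1*(-1302) + (-4621*√1490/1490 + 10772/3362)) - 34349) = √((1302 + (-4621*√1490/1490 + 10772*(1/3362))) - 34349) = √((1302 + (-4621*√1490/1490 + 5386/1681)) - 34349) = √((1302 + (5386/1681 - 4621*√1490/1490)) - 34349) = √((2194048/1681 - 4621*√1490/1490) - 34349) = √(-55546621/1681 - 4621*√1490/1490)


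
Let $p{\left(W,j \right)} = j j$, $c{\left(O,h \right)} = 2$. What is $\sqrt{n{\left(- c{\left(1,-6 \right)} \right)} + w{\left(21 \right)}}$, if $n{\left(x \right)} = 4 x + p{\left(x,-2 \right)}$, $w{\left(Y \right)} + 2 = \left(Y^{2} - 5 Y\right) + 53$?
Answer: $\sqrt{383} \approx 19.57$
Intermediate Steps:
$p{\left(W,j \right)} = j^{2}$
$w{\left(Y \right)} = 51 + Y^{2} - 5 Y$ ($w{\left(Y \right)} = -2 + \left(\left(Y^{2} - 5 Y\right) + 53\right) = -2 + \left(53 + Y^{2} - 5 Y\right) = 51 + Y^{2} - 5 Y$)
$n{\left(x \right)} = 4 + 4 x$ ($n{\left(x \right)} = 4 x + \left(-2\right)^{2} = 4 x + 4 = 4 + 4 x$)
$\sqrt{n{\left(- c{\left(1,-6 \right)} \right)} + w{\left(21 \right)}} = \sqrt{\left(4 + 4 \left(\left(-1\right) 2\right)\right) + \left(51 + 21^{2} - 105\right)} = \sqrt{\left(4 + 4 \left(-2\right)\right) + \left(51 + 441 - 105\right)} = \sqrt{\left(4 - 8\right) + 387} = \sqrt{-4 + 387} = \sqrt{383}$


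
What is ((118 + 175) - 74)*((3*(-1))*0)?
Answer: 0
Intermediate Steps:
((118 + 175) - 74)*((3*(-1))*0) = (293 - 74)*(-3*0) = 219*0 = 0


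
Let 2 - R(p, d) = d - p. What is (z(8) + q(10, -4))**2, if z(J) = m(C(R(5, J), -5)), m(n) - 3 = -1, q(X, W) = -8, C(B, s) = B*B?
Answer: 36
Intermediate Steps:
R(p, d) = 2 + p - d (R(p, d) = 2 - (d - p) = 2 + (p - d) = 2 + p - d)
C(B, s) = B**2
m(n) = 2 (m(n) = 3 - 1 = 2)
z(J) = 2
(z(8) + q(10, -4))**2 = (2 - 8)**2 = (-6)**2 = 36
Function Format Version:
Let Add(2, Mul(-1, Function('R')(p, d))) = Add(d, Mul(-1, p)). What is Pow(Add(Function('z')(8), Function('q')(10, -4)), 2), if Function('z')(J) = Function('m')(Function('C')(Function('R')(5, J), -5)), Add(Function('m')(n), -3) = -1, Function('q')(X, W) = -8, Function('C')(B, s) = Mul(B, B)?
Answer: 36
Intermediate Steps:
Function('R')(p, d) = Add(2, p, Mul(-1, d)) (Function('R')(p, d) = Add(2, Mul(-1, Add(d, Mul(-1, p)))) = Add(2, Add(p, Mul(-1, d))) = Add(2, p, Mul(-1, d)))
Function('C')(B, s) = Pow(B, 2)
Function('m')(n) = 2 (Function('m')(n) = Add(3, -1) = 2)
Function('z')(J) = 2
Pow(Add(Function('z')(8), Function('q')(10, -4)), 2) = Pow(Add(2, -8), 2) = Pow(-6, 2) = 36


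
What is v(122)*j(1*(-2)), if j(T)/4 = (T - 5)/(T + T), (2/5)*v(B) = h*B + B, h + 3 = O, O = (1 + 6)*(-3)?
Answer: -49105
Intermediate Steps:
O = -21 (O = 7*(-3) = -21)
h = -24 (h = -3 - 21 = -24)
v(B) = -115*B/2 (v(B) = 5*(-24*B + B)/2 = 5*(-23*B)/2 = -115*B/2)
j(T) = 2*(-5 + T)/T (j(T) = 4*((T - 5)/(T + T)) = 4*((-5 + T)/((2*T))) = 4*((-5 + T)*(1/(2*T))) = 4*((-5 + T)/(2*T)) = 2*(-5 + T)/T)
v(122)*j(1*(-2)) = (-115/2*122)*(2 - 10/(1*(-2))) = -7015*(2 - 10/(-2)) = -7015*(2 - 10*(-½)) = -7015*(2 + 5) = -7015*7 = -49105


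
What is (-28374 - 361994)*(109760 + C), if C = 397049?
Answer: -197842015712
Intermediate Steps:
(-28374 - 361994)*(109760 + C) = (-28374 - 361994)*(109760 + 397049) = -390368*506809 = -197842015712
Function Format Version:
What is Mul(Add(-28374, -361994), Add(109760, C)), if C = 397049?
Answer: -197842015712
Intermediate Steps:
Mul(Add(-28374, -361994), Add(109760, C)) = Mul(Add(-28374, -361994), Add(109760, 397049)) = Mul(-390368, 506809) = -197842015712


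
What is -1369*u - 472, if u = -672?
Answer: 919496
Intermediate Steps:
-1369*u - 472 = -1369*(-672) - 472 = 919968 - 472 = 919496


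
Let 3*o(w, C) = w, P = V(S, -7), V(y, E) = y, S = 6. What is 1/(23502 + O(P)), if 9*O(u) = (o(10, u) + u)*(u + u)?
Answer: 9/211630 ≈ 4.2527e-5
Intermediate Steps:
P = 6
o(w, C) = w/3
O(u) = 2*u*(10/3 + u)/9 (O(u) = (((1/3)*10 + u)*(u + u))/9 = ((10/3 + u)*(2*u))/9 = (2*u*(10/3 + u))/9 = 2*u*(10/3 + u)/9)
1/(23502 + O(P)) = 1/(23502 + (2/27)*6*(10 + 3*6)) = 1/(23502 + (2/27)*6*(10 + 18)) = 1/(23502 + (2/27)*6*28) = 1/(23502 + 112/9) = 1/(211630/9) = 9/211630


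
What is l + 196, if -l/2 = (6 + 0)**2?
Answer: 124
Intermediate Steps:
l = -72 (l = -2*(6 + 0)**2 = -2*6**2 = -2*36 = -72)
l + 196 = -72 + 196 = 124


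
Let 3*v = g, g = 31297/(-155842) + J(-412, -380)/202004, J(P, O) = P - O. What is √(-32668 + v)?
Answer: I*√18211047578945219275477926/23610530526 ≈ 180.74*I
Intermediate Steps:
g = -1581776533/7870176842 (g = 31297/(-155842) + (-412 - 1*(-380))/202004 = 31297*(-1/155842) + (-412 + 380)*(1/202004) = -31297/155842 - 32*1/202004 = -31297/155842 - 8/50501 = -1581776533/7870176842 ≈ -0.20098)
v = -1581776533/23610530526 (v = (⅓)*(-1581776533/7870176842) = -1581776533/23610530526 ≈ -0.066995)
√(-32668 + v) = √(-32668 - 1581776533/23610530526) = √(-771310392999901/23610530526) = I*√18211047578945219275477926/23610530526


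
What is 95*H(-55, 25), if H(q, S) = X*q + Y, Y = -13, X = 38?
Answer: -199785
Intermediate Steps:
H(q, S) = -13 + 38*q (H(q, S) = 38*q - 13 = -13 + 38*q)
95*H(-55, 25) = 95*(-13 + 38*(-55)) = 95*(-13 - 2090) = 95*(-2103) = -199785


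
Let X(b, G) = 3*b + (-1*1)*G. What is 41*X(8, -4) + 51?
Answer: 1199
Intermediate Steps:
X(b, G) = -G + 3*b (X(b, G) = 3*b - G = -G + 3*b)
41*X(8, -4) + 51 = 41*(-1*(-4) + 3*8) + 51 = 41*(4 + 24) + 51 = 41*28 + 51 = 1148 + 51 = 1199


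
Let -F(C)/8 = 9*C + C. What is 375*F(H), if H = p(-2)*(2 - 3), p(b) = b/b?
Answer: 30000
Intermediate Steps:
p(b) = 1
H = -1 (H = 1*(2 - 3) = 1*(-1) = -1)
F(C) = -80*C (F(C) = -8*(9*C + C) = -80*C)
375*F(H) = 375*(-80*(-1)) = 375*80 = 30000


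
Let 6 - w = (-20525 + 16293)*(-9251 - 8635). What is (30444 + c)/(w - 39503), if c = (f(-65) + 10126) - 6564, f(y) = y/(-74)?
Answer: -2516509/5604245626 ≈ -0.00044904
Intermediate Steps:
f(y) = -y/74 (f(y) = y*(-1/74) = -y/74)
w = -75693546 (w = 6 - (-20525 + 16293)*(-9251 - 8635) = 6 - (-4232)*(-17886) = 6 - 1*75693552 = 6 - 75693552 = -75693546)
c = 263653/74 (c = (-1/74*(-65) + 10126) - 6564 = (65/74 + 10126) - 6564 = 749389/74 - 6564 = 263653/74 ≈ 3562.9)
(30444 + c)/(w - 39503) = (30444 + 263653/74)/(-75693546 - 39503) = (2516509/74)/(-75733049) = (2516509/74)*(-1/75733049) = -2516509/5604245626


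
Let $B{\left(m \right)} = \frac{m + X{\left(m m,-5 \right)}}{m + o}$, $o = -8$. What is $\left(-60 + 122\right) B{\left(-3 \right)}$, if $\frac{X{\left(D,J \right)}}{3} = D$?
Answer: $- \frac{1488}{11} \approx -135.27$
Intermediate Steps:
$X{\left(D,J \right)} = 3 D$
$B{\left(m \right)} = \frac{m + 3 m^{2}}{-8 + m}$ ($B{\left(m \right)} = \frac{m + 3 m m}{m - 8} = \frac{m + 3 m^{2}}{-8 + m}$)
$\left(-60 + 122\right) B{\left(-3 \right)} = \left(-60 + 122\right) \left(- \frac{3 \left(1 + 3 \left(-3\right)\right)}{-8 - 3}\right) = 62 \left(- \frac{3 \left(1 - 9\right)}{-11}\right) = 62 \left(\left(-3\right) \left(- \frac{1}{11}\right) \left(-8\right)\right) = 62 \left(- \frac{24}{11}\right) = - \frac{1488}{11}$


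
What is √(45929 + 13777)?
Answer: 3*√6634 ≈ 244.35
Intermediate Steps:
√(45929 + 13777) = √59706 = 3*√6634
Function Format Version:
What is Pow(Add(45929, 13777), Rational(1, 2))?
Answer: Mul(3, Pow(6634, Rational(1, 2))) ≈ 244.35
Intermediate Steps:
Pow(Add(45929, 13777), Rational(1, 2)) = Pow(59706, Rational(1, 2)) = Mul(3, Pow(6634, Rational(1, 2)))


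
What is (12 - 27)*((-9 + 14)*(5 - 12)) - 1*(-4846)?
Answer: 5371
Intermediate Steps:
(12 - 27)*((-9 + 14)*(5 - 12)) - 1*(-4846) = -75*(-7) + 4846 = -15*(-35) + 4846 = 525 + 4846 = 5371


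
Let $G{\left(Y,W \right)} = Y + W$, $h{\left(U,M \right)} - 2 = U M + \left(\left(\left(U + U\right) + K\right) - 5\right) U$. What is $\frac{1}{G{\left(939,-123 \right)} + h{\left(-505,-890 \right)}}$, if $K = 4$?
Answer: $\frac{1}{960823} \approx 1.0408 \cdot 10^{-6}$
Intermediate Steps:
$h{\left(U,M \right)} = 2 + M U + U \left(-1 + 2 U\right)$ ($h{\left(U,M \right)} = 2 + \left(U M + \left(\left(\left(U + U\right) + 4\right) - 5\right) U\right) = 2 + \left(M U + \left(\left(2 U + 4\right) - 5\right) U\right) = 2 + \left(M U + \left(\left(4 + 2 U\right) - 5\right) U\right) = 2 + \left(M U + \left(-1 + 2 U\right) U\right) = 2 + \left(M U + U \left(-1 + 2 U\right)\right) = 2 + M U + U \left(-1 + 2 U\right)$)
$G{\left(Y,W \right)} = W + Y$
$\frac{1}{G{\left(939,-123 \right)} + h{\left(-505,-890 \right)}} = \frac{1}{\left(-123 + 939\right) + \left(2 - -505 + 2 \left(-505\right)^{2} - -449450\right)} = \frac{1}{816 + \left(2 + 505 + 2 \cdot 255025 + 449450\right)} = \frac{1}{816 + \left(2 + 505 + 510050 + 449450\right)} = \frac{1}{816 + 960007} = \frac{1}{960823}$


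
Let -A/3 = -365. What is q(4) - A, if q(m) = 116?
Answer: -979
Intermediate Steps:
A = 1095 (A = -3*(-365) = 1095)
q(4) - A = 116 - 1*1095 = 116 - 1095 = -979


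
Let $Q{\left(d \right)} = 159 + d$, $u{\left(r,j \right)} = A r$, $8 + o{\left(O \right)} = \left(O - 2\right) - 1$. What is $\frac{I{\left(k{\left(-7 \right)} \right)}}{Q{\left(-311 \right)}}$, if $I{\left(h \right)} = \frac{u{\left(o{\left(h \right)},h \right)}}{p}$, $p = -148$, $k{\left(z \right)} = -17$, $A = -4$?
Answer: $\frac{7}{1406} \approx 0.0049787$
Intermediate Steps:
$o{\left(O \right)} = -11 + O$ ($o{\left(O \right)} = -8 + \left(\left(O - 2\right) - 1\right) = -8 + \left(\left(-2 + O\right) - 1\right) = -8 + \left(-3 + O\right) = -11 + O$)
$u{\left(r,j \right)} = - 4 r$
$I{\left(h \right)} = - \frac{11}{37} + \frac{h}{37}$ ($I{\left(h \right)} = \frac{\left(-4\right) \left(-11 + h\right)}{-148} = \left(44 - 4 h\right) \left(- \frac{1}{148}\right) = - \frac{11}{37} + \frac{h}{37}$)
$\frac{I{\left(k{\left(-7 \right)} \right)}}{Q{\left(-311 \right)}} = \frac{- \frac{11}{37} + \frac{1}{37} \left(-17\right)}{159 - 311} = \frac{- \frac{11}{37} - \frac{17}{37}}{-152} = \left(- \frac{28}{37}\right) \left(- \frac{1}{152}\right) = \frac{7}{1406}$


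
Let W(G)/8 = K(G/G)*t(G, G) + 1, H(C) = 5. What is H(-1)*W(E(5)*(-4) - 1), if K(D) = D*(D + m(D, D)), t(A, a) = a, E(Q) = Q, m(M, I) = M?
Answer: -1640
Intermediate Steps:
K(D) = 2*D**2 (K(D) = D*(D + D) = D*(2*D) = 2*D**2)
W(G) = 8 + 16*G (W(G) = 8*((2*(G/G)**2)*G + 1) = 8*((2*1**2)*G + 1) = 8*((2*1)*G + 1) = 8*(2*G + 1) = 8*(1 + 2*G) = 8 + 16*G)
H(-1)*W(E(5)*(-4) - 1) = 5*(8 + 16*(5*(-4) - 1)) = 5*(8 + 16*(-20 - 1)) = 5*(8 + 16*(-21)) = 5*(8 - 336) = 5*(-328) = -1640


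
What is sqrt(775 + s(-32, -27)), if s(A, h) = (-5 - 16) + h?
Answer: sqrt(727) ≈ 26.963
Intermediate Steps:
s(A, h) = -21 + h
sqrt(775 + s(-32, -27)) = sqrt(775 + (-21 - 27)) = sqrt(775 - 48) = sqrt(727)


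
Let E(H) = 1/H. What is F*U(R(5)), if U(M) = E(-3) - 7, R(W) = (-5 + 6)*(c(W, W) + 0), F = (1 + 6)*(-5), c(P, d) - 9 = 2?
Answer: 770/3 ≈ 256.67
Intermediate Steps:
c(P, d) = 11 (c(P, d) = 9 + 2 = 11)
F = -35 (F = 7*(-5) = -35)
E(H) = 1/H
R(W) = 11 (R(W) = (-5 + 6)*(11 + 0) = 1*11 = 11)
U(M) = -22/3 (U(M) = 1/(-3) - 7 = -⅓ - 7 = -22/3)
F*U(R(5)) = -35*(-22/3) = 770/3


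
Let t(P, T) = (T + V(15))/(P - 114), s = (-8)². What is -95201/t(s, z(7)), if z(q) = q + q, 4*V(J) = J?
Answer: 19040200/71 ≈ 2.6817e+5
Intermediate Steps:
V(J) = J/4
z(q) = 2*q
s = 64
t(P, T) = (15/4 + T)/(-114 + P) (t(P, T) = (T + (¼)*15)/(P - 114) = (T + 15/4)/(-114 + P) = (15/4 + T)/(-114 + P))
-95201/t(s, z(7)) = -95201*(-114 + 64)/(15/4 + 2*7) = -95201*(-50/(15/4 + 14)) = -95201/((-1/50*71/4)) = -95201/(-71/200) = -95201*(-200/71) = 19040200/71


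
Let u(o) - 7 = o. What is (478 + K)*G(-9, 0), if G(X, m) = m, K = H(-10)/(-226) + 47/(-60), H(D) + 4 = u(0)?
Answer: 0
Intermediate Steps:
u(o) = 7 + o
H(D) = 3 (H(D) = -4 + (7 + 0) = -4 + 7 = 3)
K = -5401/6780 (K = 3/(-226) + 47/(-60) = 3*(-1/226) + 47*(-1/60) = -3/226 - 47/60 = -5401/6780 ≈ -0.79661)
(478 + K)*G(-9, 0) = (478 - 5401/6780)*0 = (3235439/6780)*0 = 0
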